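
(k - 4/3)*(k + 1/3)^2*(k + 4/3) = k^4 + 2*k^3/3 - 5*k^2/3 - 32*k/27 - 16/81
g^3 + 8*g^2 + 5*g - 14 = (g - 1)*(g + 2)*(g + 7)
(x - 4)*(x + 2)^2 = x^3 - 12*x - 16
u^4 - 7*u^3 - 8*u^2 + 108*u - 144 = (u - 6)*(u - 3)*(u - 2)*(u + 4)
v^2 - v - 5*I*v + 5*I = (v - 1)*(v - 5*I)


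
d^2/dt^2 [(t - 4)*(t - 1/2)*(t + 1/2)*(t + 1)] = 12*t^2 - 18*t - 17/2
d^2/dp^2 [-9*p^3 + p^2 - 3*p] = 2 - 54*p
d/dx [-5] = 0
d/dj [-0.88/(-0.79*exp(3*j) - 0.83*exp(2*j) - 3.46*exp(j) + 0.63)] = (-2.0856*exp(2*j) - 1.4608*exp(j) - 3.0448)*exp(j)/(0.79*exp(3*j) + 0.83*exp(2*j) + 3.46*exp(j) - 0.63)^2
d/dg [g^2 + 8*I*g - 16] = 2*g + 8*I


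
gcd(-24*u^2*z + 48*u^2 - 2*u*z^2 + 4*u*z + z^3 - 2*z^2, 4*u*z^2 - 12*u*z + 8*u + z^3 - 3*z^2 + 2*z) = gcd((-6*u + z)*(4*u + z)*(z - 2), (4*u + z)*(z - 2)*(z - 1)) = 4*u*z - 8*u + z^2 - 2*z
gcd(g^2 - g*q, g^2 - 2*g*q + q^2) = -g + q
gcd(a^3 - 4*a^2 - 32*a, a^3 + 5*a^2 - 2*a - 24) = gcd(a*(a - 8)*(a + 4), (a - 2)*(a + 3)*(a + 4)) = a + 4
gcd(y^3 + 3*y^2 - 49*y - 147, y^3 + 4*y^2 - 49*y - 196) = y^2 - 49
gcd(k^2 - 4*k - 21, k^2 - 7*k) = k - 7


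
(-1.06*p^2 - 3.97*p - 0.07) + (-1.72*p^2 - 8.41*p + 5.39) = -2.78*p^2 - 12.38*p + 5.32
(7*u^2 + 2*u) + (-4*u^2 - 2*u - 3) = 3*u^2 - 3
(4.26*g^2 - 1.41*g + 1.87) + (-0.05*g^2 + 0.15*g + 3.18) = 4.21*g^2 - 1.26*g + 5.05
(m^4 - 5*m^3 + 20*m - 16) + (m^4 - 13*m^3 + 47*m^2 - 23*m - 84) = 2*m^4 - 18*m^3 + 47*m^2 - 3*m - 100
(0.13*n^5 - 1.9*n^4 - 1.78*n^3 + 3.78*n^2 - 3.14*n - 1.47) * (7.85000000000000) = 1.0205*n^5 - 14.915*n^4 - 13.973*n^3 + 29.673*n^2 - 24.649*n - 11.5395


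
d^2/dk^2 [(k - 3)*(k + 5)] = 2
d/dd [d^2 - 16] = 2*d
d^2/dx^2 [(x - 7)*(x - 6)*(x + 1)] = 6*x - 24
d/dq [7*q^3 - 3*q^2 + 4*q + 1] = 21*q^2 - 6*q + 4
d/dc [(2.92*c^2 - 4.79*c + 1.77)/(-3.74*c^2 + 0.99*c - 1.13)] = (-15.0238*c^2 + 6.6404*c + 3.6604)/(13.9876*c^4 - 7.4052*c^3 + 9.4325*c^2 - 2.2374*c + 1.2769)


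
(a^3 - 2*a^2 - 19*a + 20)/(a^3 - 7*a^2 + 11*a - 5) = (a + 4)/(a - 1)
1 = 1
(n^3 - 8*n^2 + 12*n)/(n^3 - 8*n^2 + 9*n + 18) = n*(n - 2)/(n^2 - 2*n - 3)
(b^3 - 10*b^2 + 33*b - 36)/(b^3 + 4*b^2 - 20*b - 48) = (b^2 - 6*b + 9)/(b^2 + 8*b + 12)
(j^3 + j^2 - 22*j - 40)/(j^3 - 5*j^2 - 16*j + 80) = (j + 2)/(j - 4)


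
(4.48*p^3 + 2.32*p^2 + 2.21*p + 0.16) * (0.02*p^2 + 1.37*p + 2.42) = 0.0896*p^5 + 6.184*p^4 + 14.0642*p^3 + 8.6453*p^2 + 5.5674*p + 0.3872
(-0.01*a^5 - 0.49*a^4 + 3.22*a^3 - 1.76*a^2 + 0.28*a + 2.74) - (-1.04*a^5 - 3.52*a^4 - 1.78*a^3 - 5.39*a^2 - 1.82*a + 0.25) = 1.03*a^5 + 3.03*a^4 + 5.0*a^3 + 3.63*a^2 + 2.1*a + 2.49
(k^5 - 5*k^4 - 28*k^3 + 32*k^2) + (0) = k^5 - 5*k^4 - 28*k^3 + 32*k^2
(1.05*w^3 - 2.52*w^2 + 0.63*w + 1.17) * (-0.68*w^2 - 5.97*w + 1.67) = -0.714*w^5 - 4.5549*w^4 + 16.3695*w^3 - 8.7651*w^2 - 5.9328*w + 1.9539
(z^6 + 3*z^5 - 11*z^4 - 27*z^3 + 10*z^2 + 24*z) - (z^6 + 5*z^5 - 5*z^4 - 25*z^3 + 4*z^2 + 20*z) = -2*z^5 - 6*z^4 - 2*z^3 + 6*z^2 + 4*z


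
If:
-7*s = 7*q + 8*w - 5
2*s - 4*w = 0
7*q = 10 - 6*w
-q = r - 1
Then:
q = 95/56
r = -39/56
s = -5/8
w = -5/16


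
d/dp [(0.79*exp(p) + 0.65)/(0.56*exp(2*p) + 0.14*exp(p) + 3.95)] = (-0.4424*exp(2*p) - 0.728*exp(p) + 3.0295)*exp(p)/(0.3136*exp(4*p) + 0.1568*exp(3*p) + 4.4436*exp(2*p) + 1.106*exp(p) + 15.6025)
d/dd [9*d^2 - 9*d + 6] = 18*d - 9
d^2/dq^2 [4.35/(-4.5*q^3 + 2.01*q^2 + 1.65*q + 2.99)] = ((117.45*q - 17.487)*(-4.5*q^3 + 2.01*q^2 + 1.65*q + 2.99) + 4.35*(-27.0*q^2 + 8.04*q + 3.3)*(-13.5*q^2 + 4.02*q + 1.65))/(-4.5*q^3 + 2.01*q^2 + 1.65*q + 2.99)^3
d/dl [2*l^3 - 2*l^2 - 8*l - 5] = 6*l^2 - 4*l - 8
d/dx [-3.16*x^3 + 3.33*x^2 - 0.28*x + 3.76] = -9.48*x^2 + 6.66*x - 0.28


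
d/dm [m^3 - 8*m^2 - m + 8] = 3*m^2 - 16*m - 1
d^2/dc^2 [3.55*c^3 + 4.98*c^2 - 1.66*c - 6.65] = 21.3*c + 9.96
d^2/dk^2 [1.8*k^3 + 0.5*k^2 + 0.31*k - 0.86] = 10.8*k + 1.0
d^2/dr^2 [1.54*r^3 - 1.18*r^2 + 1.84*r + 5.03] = 9.24*r - 2.36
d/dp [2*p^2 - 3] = 4*p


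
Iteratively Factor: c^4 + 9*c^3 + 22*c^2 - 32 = (c - 1)*(c^3 + 10*c^2 + 32*c + 32) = (c - 1)*(c + 4)*(c^2 + 6*c + 8) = (c - 1)*(c + 4)^2*(c + 2)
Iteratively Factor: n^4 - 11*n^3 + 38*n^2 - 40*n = (n - 5)*(n^3 - 6*n^2 + 8*n) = (n - 5)*(n - 4)*(n^2 - 2*n) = (n - 5)*(n - 4)*(n - 2)*(n)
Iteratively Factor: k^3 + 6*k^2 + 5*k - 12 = (k + 4)*(k^2 + 2*k - 3) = (k - 1)*(k + 4)*(k + 3)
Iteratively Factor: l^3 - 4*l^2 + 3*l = (l - 1)*(l^2 - 3*l) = (l - 3)*(l - 1)*(l)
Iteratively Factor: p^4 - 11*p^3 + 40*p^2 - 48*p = (p - 4)*(p^3 - 7*p^2 + 12*p) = (p - 4)^2*(p^2 - 3*p) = (p - 4)^2*(p - 3)*(p)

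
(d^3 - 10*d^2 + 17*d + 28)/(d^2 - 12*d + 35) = (d^2 - 3*d - 4)/(d - 5)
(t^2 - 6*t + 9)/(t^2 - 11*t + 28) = (t^2 - 6*t + 9)/(t^2 - 11*t + 28)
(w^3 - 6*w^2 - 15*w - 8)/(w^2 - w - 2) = (w^2 - 7*w - 8)/(w - 2)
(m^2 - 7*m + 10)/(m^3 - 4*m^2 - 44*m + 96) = (m - 5)/(m^2 - 2*m - 48)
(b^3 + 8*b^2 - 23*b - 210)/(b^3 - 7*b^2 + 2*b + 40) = (b^2 + 13*b + 42)/(b^2 - 2*b - 8)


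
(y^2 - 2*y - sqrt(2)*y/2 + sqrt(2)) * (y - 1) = y^3 - 3*y^2 - sqrt(2)*y^2/2 + 2*y + 3*sqrt(2)*y/2 - sqrt(2)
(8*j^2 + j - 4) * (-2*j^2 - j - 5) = -16*j^4 - 10*j^3 - 33*j^2 - j + 20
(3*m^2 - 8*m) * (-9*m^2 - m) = -27*m^4 + 69*m^3 + 8*m^2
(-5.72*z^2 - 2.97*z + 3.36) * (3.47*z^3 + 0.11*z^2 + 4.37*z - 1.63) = -19.8484*z^5 - 10.9351*z^4 - 13.6639*z^3 - 3.2857*z^2 + 19.5243*z - 5.4768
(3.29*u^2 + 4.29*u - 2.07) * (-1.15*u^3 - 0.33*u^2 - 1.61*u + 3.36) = -3.7835*u^5 - 6.0192*u^4 - 4.3321*u^3 + 4.8306*u^2 + 17.7471*u - 6.9552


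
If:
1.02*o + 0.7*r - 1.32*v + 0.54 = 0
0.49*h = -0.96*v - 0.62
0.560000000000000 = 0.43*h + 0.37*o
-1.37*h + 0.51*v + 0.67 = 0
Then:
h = 0.21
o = 1.27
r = -4.04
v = -0.75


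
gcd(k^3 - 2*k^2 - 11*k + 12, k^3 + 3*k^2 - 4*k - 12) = k + 3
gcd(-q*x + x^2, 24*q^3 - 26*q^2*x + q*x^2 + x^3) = -q + x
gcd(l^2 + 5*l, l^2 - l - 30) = l + 5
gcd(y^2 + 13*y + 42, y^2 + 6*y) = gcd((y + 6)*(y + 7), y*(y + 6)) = y + 6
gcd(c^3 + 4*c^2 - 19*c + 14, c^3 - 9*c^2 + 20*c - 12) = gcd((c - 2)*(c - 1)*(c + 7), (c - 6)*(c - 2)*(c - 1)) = c^2 - 3*c + 2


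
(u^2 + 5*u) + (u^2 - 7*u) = 2*u^2 - 2*u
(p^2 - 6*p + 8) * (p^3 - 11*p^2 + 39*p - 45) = p^5 - 17*p^4 + 113*p^3 - 367*p^2 + 582*p - 360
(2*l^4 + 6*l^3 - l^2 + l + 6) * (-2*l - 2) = -4*l^5 - 16*l^4 - 10*l^3 - 14*l - 12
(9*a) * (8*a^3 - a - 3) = 72*a^4 - 9*a^2 - 27*a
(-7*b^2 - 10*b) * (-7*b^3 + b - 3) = 49*b^5 + 70*b^4 - 7*b^3 + 11*b^2 + 30*b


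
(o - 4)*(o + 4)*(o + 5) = o^3 + 5*o^2 - 16*o - 80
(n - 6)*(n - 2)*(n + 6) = n^3 - 2*n^2 - 36*n + 72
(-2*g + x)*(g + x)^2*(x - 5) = -2*g^3*x + 10*g^3 - 3*g^2*x^2 + 15*g^2*x + x^4 - 5*x^3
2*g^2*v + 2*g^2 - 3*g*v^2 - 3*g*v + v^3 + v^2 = (-2*g + v)*(-g + v)*(v + 1)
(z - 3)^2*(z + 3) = z^3 - 3*z^2 - 9*z + 27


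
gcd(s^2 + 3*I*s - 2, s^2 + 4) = s + 2*I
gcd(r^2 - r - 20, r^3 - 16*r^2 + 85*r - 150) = r - 5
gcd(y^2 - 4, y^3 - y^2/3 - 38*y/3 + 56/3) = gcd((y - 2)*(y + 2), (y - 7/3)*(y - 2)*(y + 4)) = y - 2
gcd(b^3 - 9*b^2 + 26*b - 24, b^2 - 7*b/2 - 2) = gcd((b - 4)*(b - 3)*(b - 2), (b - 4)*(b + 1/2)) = b - 4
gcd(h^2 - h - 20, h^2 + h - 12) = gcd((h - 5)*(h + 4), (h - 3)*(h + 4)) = h + 4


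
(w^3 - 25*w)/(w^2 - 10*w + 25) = w*(w + 5)/(w - 5)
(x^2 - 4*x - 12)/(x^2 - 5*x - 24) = (-x^2 + 4*x + 12)/(-x^2 + 5*x + 24)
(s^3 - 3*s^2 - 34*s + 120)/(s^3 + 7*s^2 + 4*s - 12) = (s^2 - 9*s + 20)/(s^2 + s - 2)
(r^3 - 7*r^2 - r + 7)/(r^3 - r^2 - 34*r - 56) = (r^2 - 1)/(r^2 + 6*r + 8)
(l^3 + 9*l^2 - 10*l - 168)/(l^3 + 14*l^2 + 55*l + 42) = (l - 4)/(l + 1)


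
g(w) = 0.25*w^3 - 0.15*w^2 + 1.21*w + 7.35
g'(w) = 0.75*w^2 - 0.3*w + 1.21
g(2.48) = 13.24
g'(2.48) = 5.08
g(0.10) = 7.47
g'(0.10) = 1.19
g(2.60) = 13.88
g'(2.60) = 5.50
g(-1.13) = 5.43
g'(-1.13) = 2.51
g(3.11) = 17.18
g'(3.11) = 7.53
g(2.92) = 15.83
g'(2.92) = 6.73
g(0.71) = 8.22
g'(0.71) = 1.38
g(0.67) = 8.17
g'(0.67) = 1.35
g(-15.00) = -888.30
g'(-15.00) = 174.46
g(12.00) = 432.27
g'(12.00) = 105.61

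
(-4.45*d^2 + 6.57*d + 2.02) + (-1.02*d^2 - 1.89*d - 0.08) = -5.47*d^2 + 4.68*d + 1.94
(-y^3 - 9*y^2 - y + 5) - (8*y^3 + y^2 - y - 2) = -9*y^3 - 10*y^2 + 7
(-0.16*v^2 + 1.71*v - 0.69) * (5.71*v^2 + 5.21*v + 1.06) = -0.9136*v^4 + 8.9305*v^3 + 4.7996*v^2 - 1.7823*v - 0.7314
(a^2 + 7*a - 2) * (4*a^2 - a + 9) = 4*a^4 + 27*a^3 - 6*a^2 + 65*a - 18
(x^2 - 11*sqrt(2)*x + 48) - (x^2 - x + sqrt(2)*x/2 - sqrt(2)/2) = -23*sqrt(2)*x/2 + x + sqrt(2)/2 + 48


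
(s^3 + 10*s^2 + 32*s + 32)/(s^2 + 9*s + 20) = (s^2 + 6*s + 8)/(s + 5)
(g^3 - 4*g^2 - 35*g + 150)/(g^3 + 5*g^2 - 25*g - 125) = (g^2 + g - 30)/(g^2 + 10*g + 25)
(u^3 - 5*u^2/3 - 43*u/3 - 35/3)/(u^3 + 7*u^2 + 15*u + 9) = (3*u^2 - 8*u - 35)/(3*(u^2 + 6*u + 9))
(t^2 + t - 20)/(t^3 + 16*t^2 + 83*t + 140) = (t - 4)/(t^2 + 11*t + 28)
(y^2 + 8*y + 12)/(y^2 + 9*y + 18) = (y + 2)/(y + 3)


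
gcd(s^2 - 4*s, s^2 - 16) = s - 4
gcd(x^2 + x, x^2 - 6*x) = x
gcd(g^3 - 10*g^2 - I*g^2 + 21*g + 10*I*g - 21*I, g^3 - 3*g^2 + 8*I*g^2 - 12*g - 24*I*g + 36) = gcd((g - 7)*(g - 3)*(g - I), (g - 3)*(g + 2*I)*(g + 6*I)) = g - 3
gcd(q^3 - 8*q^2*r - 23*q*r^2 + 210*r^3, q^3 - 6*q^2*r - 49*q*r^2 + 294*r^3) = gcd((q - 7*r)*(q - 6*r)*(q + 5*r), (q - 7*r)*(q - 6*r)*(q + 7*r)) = q^2 - 13*q*r + 42*r^2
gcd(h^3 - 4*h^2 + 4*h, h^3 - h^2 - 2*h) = h^2 - 2*h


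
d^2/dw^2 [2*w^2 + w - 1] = 4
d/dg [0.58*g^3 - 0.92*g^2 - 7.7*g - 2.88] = 1.74*g^2 - 1.84*g - 7.7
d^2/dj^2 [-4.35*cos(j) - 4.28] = 4.35*cos(j)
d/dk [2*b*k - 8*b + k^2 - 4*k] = 2*b + 2*k - 4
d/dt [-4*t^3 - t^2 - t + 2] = -12*t^2 - 2*t - 1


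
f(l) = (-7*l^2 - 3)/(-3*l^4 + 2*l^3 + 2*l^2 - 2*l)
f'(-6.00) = 0.02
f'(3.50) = -0.18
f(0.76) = 14.44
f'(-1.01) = 87.60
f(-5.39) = 0.07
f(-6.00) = 0.06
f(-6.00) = 0.06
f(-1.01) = 9.04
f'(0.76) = -0.75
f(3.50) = 0.26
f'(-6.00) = 0.02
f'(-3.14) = 0.15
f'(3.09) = -0.28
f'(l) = -14*l/(-3*l^4 + 2*l^3 + 2*l^2 - 2*l) + (-7*l^2 - 3)*(12*l^3 - 6*l^2 - 4*l + 2)/(-3*l^4 + 2*l^3 + 2*l^2 - 2*l)^2 = 2*(-21*l^5 + 7*l^4 - 18*l^3 + 16*l^2 + 6*l - 3)/(l^2*(9*l^6 - 12*l^5 - 8*l^4 + 20*l^3 - 4*l^2 - 8*l + 4))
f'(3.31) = -0.21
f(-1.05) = 6.47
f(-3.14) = 0.22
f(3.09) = 0.35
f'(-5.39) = 0.03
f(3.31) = 0.29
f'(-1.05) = 46.99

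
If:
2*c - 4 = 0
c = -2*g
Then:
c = 2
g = -1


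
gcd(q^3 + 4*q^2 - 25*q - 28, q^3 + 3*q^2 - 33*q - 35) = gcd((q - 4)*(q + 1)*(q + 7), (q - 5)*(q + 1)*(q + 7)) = q^2 + 8*q + 7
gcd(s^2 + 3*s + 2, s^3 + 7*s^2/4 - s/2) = s + 2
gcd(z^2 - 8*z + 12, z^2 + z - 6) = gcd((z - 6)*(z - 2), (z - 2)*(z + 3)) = z - 2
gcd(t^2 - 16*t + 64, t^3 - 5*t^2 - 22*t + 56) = 1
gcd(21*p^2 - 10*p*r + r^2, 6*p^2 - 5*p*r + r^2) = 3*p - r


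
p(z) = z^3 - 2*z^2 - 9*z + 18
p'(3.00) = 6.00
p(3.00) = 0.00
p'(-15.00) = 726.00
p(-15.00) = -3672.00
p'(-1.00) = -2.00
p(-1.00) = 24.00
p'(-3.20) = 34.52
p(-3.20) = -6.45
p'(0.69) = -10.33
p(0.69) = 11.17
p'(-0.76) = -4.23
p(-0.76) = 23.25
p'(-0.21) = -8.03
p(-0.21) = 19.79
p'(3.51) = 13.92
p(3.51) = 5.01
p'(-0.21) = -8.03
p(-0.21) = 19.79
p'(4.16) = 26.28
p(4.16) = 17.94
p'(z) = 3*z^2 - 4*z - 9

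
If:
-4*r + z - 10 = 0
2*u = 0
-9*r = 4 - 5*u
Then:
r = -4/9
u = 0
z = 74/9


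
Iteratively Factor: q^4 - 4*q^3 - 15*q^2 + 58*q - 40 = (q - 2)*(q^3 - 2*q^2 - 19*q + 20) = (q - 2)*(q + 4)*(q^2 - 6*q + 5) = (q - 5)*(q - 2)*(q + 4)*(q - 1)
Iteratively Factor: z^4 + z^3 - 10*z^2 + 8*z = (z - 2)*(z^3 + 3*z^2 - 4*z) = (z - 2)*(z + 4)*(z^2 - z) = (z - 2)*(z - 1)*(z + 4)*(z)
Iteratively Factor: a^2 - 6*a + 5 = (a - 1)*(a - 5)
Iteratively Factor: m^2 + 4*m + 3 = (m + 3)*(m + 1)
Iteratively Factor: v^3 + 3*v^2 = (v + 3)*(v^2) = v*(v + 3)*(v)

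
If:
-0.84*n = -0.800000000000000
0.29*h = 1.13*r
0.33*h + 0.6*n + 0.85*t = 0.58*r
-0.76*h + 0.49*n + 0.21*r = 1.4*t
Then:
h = 3.45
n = 0.95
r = 0.89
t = -1.41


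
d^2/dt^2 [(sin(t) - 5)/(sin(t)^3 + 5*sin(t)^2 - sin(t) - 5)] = (-4*(1 - cos(2*t))^2*sin(t) + 35*(1 - cos(2*t))^2 + 344*sin(t) - 248*sin(3*t) - 830*cos(2*t) - 5*cos(4*t)/2 + 3825/2)/((sin(t) + 5)^3*(cos(2*t) + 1)^2)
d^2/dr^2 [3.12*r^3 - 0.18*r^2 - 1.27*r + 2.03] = 18.72*r - 0.36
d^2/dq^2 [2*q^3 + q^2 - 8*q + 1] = 12*q + 2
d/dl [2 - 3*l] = -3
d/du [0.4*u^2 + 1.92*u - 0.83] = 0.8*u + 1.92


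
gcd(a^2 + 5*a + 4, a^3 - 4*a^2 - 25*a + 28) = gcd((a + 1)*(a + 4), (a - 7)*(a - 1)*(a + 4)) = a + 4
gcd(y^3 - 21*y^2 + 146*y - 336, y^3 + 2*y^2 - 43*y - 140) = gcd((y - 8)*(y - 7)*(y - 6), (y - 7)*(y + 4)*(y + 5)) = y - 7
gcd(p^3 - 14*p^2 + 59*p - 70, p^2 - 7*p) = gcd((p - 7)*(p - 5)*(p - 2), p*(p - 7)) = p - 7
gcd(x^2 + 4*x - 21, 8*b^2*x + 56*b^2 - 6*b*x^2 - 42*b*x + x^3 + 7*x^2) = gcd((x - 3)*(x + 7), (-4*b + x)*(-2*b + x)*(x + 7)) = x + 7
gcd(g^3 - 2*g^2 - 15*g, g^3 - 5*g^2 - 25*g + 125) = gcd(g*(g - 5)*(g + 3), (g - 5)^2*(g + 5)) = g - 5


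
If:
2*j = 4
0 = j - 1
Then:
No Solution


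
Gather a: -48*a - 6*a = -54*a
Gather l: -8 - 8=-16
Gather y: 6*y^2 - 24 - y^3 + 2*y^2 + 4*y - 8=-y^3 + 8*y^2 + 4*y - 32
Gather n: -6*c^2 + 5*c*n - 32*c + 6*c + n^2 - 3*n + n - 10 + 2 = -6*c^2 - 26*c + n^2 + n*(5*c - 2) - 8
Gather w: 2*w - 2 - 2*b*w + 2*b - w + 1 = 2*b + w*(1 - 2*b) - 1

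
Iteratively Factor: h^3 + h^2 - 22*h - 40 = (h - 5)*(h^2 + 6*h + 8) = (h - 5)*(h + 2)*(h + 4)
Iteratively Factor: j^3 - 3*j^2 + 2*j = (j - 1)*(j^2 - 2*j) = (j - 2)*(j - 1)*(j)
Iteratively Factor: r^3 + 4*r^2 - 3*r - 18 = (r + 3)*(r^2 + r - 6) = (r - 2)*(r + 3)*(r + 3)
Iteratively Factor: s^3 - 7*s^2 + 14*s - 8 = (s - 2)*(s^2 - 5*s + 4) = (s - 2)*(s - 1)*(s - 4)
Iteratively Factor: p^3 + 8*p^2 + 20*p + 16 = (p + 2)*(p^2 + 6*p + 8) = (p + 2)^2*(p + 4)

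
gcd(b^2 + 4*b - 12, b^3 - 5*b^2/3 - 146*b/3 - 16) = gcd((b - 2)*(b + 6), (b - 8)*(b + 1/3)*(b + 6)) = b + 6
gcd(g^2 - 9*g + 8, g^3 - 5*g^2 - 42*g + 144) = g - 8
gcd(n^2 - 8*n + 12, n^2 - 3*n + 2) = n - 2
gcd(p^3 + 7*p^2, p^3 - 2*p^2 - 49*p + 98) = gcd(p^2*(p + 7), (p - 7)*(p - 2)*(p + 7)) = p + 7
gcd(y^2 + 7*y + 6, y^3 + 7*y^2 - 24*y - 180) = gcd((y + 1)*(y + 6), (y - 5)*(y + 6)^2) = y + 6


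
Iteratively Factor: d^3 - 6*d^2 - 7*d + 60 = (d - 5)*(d^2 - d - 12) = (d - 5)*(d + 3)*(d - 4)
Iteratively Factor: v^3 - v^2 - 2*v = (v + 1)*(v^2 - 2*v) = v*(v + 1)*(v - 2)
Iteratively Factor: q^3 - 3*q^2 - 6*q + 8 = (q - 1)*(q^2 - 2*q - 8) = (q - 1)*(q + 2)*(q - 4)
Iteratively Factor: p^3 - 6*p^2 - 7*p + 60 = (p + 3)*(p^2 - 9*p + 20) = (p - 4)*(p + 3)*(p - 5)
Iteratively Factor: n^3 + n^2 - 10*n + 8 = (n + 4)*(n^2 - 3*n + 2) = (n - 1)*(n + 4)*(n - 2)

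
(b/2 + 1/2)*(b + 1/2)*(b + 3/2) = b^3/2 + 3*b^2/2 + 11*b/8 + 3/8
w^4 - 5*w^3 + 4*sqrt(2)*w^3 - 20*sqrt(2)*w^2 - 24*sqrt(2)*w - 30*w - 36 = (w - 6)*(w + 1)*(w + sqrt(2))*(w + 3*sqrt(2))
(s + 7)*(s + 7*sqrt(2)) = s^2 + 7*s + 7*sqrt(2)*s + 49*sqrt(2)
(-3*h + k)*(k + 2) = -3*h*k - 6*h + k^2 + 2*k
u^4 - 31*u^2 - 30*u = u*(u - 6)*(u + 1)*(u + 5)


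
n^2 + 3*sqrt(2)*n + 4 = (n + sqrt(2))*(n + 2*sqrt(2))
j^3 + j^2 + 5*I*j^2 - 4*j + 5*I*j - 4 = (j + 1)*(j + I)*(j + 4*I)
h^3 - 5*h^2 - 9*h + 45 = (h - 5)*(h - 3)*(h + 3)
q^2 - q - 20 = (q - 5)*(q + 4)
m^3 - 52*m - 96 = (m - 8)*(m + 2)*(m + 6)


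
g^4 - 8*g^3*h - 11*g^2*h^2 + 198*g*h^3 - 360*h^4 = (g - 6*h)*(g - 4*h)*(g - 3*h)*(g + 5*h)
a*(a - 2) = a^2 - 2*a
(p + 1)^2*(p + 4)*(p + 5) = p^4 + 11*p^3 + 39*p^2 + 49*p + 20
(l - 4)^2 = l^2 - 8*l + 16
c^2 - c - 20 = (c - 5)*(c + 4)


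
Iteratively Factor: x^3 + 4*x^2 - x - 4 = (x - 1)*(x^2 + 5*x + 4) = (x - 1)*(x + 4)*(x + 1)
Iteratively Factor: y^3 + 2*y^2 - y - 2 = (y - 1)*(y^2 + 3*y + 2) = (y - 1)*(y + 1)*(y + 2)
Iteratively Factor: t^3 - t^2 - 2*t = (t - 2)*(t^2 + t) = (t - 2)*(t + 1)*(t)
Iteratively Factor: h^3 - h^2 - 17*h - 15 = (h - 5)*(h^2 + 4*h + 3) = (h - 5)*(h + 1)*(h + 3)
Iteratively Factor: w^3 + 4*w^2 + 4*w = (w)*(w^2 + 4*w + 4) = w*(w + 2)*(w + 2)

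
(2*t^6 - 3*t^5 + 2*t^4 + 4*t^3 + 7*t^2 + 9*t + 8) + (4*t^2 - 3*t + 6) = 2*t^6 - 3*t^5 + 2*t^4 + 4*t^3 + 11*t^2 + 6*t + 14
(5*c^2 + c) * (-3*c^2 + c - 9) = -15*c^4 + 2*c^3 - 44*c^2 - 9*c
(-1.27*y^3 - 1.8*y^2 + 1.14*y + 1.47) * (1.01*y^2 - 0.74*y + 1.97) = -1.2827*y^5 - 0.8782*y^4 - 0.0185*y^3 - 2.9049*y^2 + 1.158*y + 2.8959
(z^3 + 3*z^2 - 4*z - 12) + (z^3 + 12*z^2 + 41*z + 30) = 2*z^3 + 15*z^2 + 37*z + 18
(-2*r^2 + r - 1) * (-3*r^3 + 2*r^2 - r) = 6*r^5 - 7*r^4 + 7*r^3 - 3*r^2 + r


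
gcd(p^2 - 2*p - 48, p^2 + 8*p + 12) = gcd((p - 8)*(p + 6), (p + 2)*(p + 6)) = p + 6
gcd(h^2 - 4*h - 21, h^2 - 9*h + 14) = h - 7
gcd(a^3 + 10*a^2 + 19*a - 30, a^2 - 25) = a + 5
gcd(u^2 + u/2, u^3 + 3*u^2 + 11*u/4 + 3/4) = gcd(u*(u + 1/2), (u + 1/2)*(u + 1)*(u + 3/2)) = u + 1/2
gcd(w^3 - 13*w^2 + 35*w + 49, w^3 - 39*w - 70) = w - 7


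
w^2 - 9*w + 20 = (w - 5)*(w - 4)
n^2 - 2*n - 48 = (n - 8)*(n + 6)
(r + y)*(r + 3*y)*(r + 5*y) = r^3 + 9*r^2*y + 23*r*y^2 + 15*y^3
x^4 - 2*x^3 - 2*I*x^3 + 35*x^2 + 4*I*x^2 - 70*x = x*(x - 2)*(x - 7*I)*(x + 5*I)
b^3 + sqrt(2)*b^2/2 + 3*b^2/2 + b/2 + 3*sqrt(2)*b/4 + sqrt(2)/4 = (b + 1/2)*(b + 1)*(b + sqrt(2)/2)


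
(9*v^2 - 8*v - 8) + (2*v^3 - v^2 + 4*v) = 2*v^3 + 8*v^2 - 4*v - 8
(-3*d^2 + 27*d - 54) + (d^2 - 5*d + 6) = -2*d^2 + 22*d - 48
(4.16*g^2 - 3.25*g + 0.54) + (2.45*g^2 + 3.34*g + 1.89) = 6.61*g^2 + 0.0899999999999999*g + 2.43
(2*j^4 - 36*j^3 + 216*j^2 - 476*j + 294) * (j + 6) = 2*j^5 - 24*j^4 + 820*j^2 - 2562*j + 1764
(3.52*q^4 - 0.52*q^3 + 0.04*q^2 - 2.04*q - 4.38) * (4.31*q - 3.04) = 15.1712*q^5 - 12.942*q^4 + 1.7532*q^3 - 8.914*q^2 - 12.6762*q + 13.3152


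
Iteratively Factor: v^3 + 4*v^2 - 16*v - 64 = (v - 4)*(v^2 + 8*v + 16) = (v - 4)*(v + 4)*(v + 4)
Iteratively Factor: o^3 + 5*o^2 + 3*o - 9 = (o - 1)*(o^2 + 6*o + 9) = (o - 1)*(o + 3)*(o + 3)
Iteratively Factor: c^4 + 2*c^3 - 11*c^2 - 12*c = (c - 3)*(c^3 + 5*c^2 + 4*c) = (c - 3)*(c + 1)*(c^2 + 4*c) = (c - 3)*(c + 1)*(c + 4)*(c)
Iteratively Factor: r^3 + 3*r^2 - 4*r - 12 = (r + 3)*(r^2 - 4) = (r + 2)*(r + 3)*(r - 2)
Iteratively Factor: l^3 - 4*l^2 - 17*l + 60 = (l - 3)*(l^2 - l - 20) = (l - 5)*(l - 3)*(l + 4)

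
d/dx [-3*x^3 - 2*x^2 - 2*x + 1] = -9*x^2 - 4*x - 2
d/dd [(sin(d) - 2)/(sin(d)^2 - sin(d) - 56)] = (4*sin(d) + cos(d)^2 - 59)*cos(d)/(sin(d) + cos(d)^2 + 55)^2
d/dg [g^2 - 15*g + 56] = 2*g - 15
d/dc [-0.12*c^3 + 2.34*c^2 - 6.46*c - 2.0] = -0.36*c^2 + 4.68*c - 6.46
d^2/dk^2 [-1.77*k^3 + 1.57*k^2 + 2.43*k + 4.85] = 3.14 - 10.62*k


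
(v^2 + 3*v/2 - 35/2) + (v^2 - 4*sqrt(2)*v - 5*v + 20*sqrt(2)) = 2*v^2 - 4*sqrt(2)*v - 7*v/2 - 35/2 + 20*sqrt(2)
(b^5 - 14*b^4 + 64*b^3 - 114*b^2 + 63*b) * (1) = b^5 - 14*b^4 + 64*b^3 - 114*b^2 + 63*b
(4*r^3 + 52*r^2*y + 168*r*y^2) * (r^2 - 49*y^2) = 4*r^5 + 52*r^4*y - 28*r^3*y^2 - 2548*r^2*y^3 - 8232*r*y^4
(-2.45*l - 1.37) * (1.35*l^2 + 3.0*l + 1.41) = -3.3075*l^3 - 9.1995*l^2 - 7.5645*l - 1.9317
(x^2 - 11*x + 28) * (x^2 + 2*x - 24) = x^4 - 9*x^3 - 18*x^2 + 320*x - 672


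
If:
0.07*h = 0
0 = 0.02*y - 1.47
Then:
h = 0.00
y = 73.50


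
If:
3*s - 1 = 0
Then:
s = 1/3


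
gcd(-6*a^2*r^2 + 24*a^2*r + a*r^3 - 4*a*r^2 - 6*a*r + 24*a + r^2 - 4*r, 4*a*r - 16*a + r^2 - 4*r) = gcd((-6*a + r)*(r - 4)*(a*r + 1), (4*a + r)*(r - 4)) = r - 4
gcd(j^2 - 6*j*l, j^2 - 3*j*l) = j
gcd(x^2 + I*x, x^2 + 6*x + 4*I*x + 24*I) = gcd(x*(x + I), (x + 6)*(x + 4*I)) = 1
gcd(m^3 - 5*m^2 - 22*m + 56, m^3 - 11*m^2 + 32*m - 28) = m^2 - 9*m + 14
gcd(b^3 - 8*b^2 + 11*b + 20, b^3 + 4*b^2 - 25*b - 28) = b^2 - 3*b - 4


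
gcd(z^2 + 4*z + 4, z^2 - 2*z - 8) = z + 2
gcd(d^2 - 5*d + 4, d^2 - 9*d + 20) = d - 4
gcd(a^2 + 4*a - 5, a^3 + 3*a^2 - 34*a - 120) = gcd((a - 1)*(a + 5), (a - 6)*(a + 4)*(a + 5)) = a + 5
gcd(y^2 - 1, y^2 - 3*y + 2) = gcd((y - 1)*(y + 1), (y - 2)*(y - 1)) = y - 1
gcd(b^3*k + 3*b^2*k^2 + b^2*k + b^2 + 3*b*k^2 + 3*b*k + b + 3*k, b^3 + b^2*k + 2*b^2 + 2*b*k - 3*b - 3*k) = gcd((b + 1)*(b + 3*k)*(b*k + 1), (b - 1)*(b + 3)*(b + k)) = 1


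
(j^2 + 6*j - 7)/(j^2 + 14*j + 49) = (j - 1)/(j + 7)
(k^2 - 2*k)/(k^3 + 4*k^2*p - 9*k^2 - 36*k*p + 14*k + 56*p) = k/(k^2 + 4*k*p - 7*k - 28*p)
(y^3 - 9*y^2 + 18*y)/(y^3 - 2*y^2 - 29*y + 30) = y*(y - 3)/(y^2 + 4*y - 5)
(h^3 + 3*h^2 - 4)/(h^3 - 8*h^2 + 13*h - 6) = (h^2 + 4*h + 4)/(h^2 - 7*h + 6)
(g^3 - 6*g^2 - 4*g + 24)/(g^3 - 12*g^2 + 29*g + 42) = (g^2 - 4)/(g^2 - 6*g - 7)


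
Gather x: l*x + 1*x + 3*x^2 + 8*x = 3*x^2 + x*(l + 9)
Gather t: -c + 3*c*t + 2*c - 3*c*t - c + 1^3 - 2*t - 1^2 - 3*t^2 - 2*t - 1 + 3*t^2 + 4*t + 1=0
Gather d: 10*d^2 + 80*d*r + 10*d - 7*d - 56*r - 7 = 10*d^2 + d*(80*r + 3) - 56*r - 7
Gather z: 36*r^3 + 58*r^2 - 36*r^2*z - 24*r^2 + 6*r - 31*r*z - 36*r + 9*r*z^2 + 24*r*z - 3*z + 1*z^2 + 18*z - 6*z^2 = 36*r^3 + 34*r^2 - 30*r + z^2*(9*r - 5) + z*(-36*r^2 - 7*r + 15)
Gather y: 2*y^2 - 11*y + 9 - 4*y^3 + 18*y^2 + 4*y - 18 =-4*y^3 + 20*y^2 - 7*y - 9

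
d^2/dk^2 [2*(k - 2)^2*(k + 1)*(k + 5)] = 24*k^2 + 24*k - 60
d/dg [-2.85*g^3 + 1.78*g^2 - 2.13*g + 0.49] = -8.55*g^2 + 3.56*g - 2.13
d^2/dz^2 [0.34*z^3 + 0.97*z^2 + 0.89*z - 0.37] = 2.04*z + 1.94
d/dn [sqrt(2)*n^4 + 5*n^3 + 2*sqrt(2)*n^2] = n*(4*sqrt(2)*n^2 + 15*n + 4*sqrt(2))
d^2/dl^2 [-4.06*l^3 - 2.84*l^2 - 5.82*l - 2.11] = -24.36*l - 5.68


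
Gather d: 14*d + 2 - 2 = 14*d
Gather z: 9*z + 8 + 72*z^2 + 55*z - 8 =72*z^2 + 64*z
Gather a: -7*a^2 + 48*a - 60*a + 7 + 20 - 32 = -7*a^2 - 12*a - 5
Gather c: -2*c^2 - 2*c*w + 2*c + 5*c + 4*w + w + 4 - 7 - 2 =-2*c^2 + c*(7 - 2*w) + 5*w - 5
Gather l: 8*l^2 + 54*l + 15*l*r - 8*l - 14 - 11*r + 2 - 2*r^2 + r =8*l^2 + l*(15*r + 46) - 2*r^2 - 10*r - 12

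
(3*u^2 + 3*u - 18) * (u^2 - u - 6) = 3*u^4 - 39*u^2 + 108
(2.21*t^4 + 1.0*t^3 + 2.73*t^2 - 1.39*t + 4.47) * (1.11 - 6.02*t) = -13.3042*t^5 - 3.5669*t^4 - 15.3246*t^3 + 11.3981*t^2 - 28.4523*t + 4.9617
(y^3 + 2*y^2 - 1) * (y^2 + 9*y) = y^5 + 11*y^4 + 18*y^3 - y^2 - 9*y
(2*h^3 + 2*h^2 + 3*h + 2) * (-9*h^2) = -18*h^5 - 18*h^4 - 27*h^3 - 18*h^2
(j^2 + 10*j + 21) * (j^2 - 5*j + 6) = j^4 + 5*j^3 - 23*j^2 - 45*j + 126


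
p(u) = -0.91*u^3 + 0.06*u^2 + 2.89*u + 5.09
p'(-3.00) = -22.04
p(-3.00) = 21.53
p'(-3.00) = -22.04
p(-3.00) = 21.53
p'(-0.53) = 2.06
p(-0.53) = 3.71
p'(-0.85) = 0.82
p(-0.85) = 3.24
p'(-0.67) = 1.58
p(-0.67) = 3.45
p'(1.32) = -1.71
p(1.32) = 6.92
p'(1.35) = -1.92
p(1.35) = 6.86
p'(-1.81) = -6.27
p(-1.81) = 5.45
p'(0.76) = 1.40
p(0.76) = 6.92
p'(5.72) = -85.74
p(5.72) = -146.72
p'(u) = -2.73*u^2 + 0.12*u + 2.89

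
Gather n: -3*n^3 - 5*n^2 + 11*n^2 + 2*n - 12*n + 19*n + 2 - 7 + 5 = -3*n^3 + 6*n^2 + 9*n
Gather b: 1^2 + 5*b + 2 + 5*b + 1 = 10*b + 4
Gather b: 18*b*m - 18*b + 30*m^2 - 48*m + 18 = b*(18*m - 18) + 30*m^2 - 48*m + 18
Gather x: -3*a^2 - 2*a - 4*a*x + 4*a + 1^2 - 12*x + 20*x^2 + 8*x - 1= -3*a^2 + 2*a + 20*x^2 + x*(-4*a - 4)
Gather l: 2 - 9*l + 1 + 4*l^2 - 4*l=4*l^2 - 13*l + 3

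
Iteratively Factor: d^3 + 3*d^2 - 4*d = (d)*(d^2 + 3*d - 4) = d*(d - 1)*(d + 4)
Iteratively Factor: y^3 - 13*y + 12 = (y - 1)*(y^2 + y - 12) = (y - 1)*(y + 4)*(y - 3)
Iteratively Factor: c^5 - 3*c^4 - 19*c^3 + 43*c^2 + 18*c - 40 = (c - 5)*(c^4 + 2*c^3 - 9*c^2 - 2*c + 8) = (c - 5)*(c + 4)*(c^3 - 2*c^2 - c + 2) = (c - 5)*(c - 1)*(c + 4)*(c^2 - c - 2) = (c - 5)*(c - 2)*(c - 1)*(c + 4)*(c + 1)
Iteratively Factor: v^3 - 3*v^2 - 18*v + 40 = (v + 4)*(v^2 - 7*v + 10) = (v - 2)*(v + 4)*(v - 5)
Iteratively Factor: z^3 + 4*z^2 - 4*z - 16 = (z + 2)*(z^2 + 2*z - 8) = (z + 2)*(z + 4)*(z - 2)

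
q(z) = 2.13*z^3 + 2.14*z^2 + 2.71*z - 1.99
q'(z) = 6.39*z^2 + 4.28*z + 2.71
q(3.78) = 153.87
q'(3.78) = 110.19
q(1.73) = 20.13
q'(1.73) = 29.24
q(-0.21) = -2.48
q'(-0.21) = 2.09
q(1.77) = 21.32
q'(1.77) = 30.30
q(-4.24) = -137.37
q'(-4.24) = 99.44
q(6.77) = 775.35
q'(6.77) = 324.56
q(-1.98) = -15.50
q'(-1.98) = 19.29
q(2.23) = 38.32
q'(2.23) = 44.03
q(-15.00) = -6749.89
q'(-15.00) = 1376.26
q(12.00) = 4019.33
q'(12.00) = 974.23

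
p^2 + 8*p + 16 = (p + 4)^2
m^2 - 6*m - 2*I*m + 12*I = (m - 6)*(m - 2*I)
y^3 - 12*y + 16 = (y - 2)^2*(y + 4)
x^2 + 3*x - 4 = (x - 1)*(x + 4)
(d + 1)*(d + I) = d^2 + d + I*d + I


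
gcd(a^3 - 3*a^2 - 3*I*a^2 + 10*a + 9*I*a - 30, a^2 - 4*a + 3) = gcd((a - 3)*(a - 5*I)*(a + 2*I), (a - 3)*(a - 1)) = a - 3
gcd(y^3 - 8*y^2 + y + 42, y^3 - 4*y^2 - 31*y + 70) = y - 7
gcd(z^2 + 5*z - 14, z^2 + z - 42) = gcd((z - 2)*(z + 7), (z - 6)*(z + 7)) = z + 7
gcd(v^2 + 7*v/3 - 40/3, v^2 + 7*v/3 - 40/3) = v^2 + 7*v/3 - 40/3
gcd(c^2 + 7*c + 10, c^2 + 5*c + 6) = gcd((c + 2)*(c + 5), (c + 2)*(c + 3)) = c + 2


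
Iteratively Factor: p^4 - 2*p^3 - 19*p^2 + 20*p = (p - 5)*(p^3 + 3*p^2 - 4*p) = (p - 5)*(p - 1)*(p^2 + 4*p) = p*(p - 5)*(p - 1)*(p + 4)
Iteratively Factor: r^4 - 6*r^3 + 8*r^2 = (r - 4)*(r^3 - 2*r^2) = (r - 4)*(r - 2)*(r^2) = r*(r - 4)*(r - 2)*(r)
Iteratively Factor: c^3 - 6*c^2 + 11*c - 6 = (c - 2)*(c^2 - 4*c + 3) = (c - 3)*(c - 2)*(c - 1)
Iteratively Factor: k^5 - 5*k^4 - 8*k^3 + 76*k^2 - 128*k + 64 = (k - 1)*(k^4 - 4*k^3 - 12*k^2 + 64*k - 64) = (k - 2)*(k - 1)*(k^3 - 2*k^2 - 16*k + 32) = (k - 2)*(k - 1)*(k + 4)*(k^2 - 6*k + 8) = (k - 2)^2*(k - 1)*(k + 4)*(k - 4)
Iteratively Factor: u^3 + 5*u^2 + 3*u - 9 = (u + 3)*(u^2 + 2*u - 3) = (u + 3)^2*(u - 1)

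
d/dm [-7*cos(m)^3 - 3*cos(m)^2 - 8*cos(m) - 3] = (21*cos(m)^2 + 6*cos(m) + 8)*sin(m)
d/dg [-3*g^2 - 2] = -6*g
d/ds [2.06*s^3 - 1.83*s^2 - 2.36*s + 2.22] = 6.18*s^2 - 3.66*s - 2.36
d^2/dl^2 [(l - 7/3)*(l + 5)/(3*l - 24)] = 442/(9*(l^3 - 24*l^2 + 192*l - 512))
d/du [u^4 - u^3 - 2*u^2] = u*(4*u^2 - 3*u - 4)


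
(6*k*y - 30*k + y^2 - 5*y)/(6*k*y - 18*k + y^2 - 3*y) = (y - 5)/(y - 3)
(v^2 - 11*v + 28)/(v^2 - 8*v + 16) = (v - 7)/(v - 4)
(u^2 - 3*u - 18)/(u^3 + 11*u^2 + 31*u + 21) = (u - 6)/(u^2 + 8*u + 7)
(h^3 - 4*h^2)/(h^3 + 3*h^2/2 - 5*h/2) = 2*h*(h - 4)/(2*h^2 + 3*h - 5)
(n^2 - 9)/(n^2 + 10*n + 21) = (n - 3)/(n + 7)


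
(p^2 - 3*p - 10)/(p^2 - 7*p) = (p^2 - 3*p - 10)/(p*(p - 7))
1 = 1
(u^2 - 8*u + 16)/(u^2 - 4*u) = (u - 4)/u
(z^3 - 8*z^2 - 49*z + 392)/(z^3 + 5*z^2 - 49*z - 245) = (z - 8)/(z + 5)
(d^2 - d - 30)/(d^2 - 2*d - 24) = (d + 5)/(d + 4)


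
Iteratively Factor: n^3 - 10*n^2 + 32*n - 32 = (n - 4)*(n^2 - 6*n + 8) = (n - 4)^2*(n - 2)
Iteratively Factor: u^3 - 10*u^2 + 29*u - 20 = (u - 4)*(u^2 - 6*u + 5) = (u - 4)*(u - 1)*(u - 5)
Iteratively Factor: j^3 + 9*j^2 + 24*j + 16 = (j + 4)*(j^2 + 5*j + 4) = (j + 4)^2*(j + 1)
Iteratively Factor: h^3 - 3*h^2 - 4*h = (h)*(h^2 - 3*h - 4) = h*(h + 1)*(h - 4)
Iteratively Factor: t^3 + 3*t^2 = (t + 3)*(t^2) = t*(t + 3)*(t)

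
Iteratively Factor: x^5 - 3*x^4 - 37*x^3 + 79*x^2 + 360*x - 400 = (x - 5)*(x^4 + 2*x^3 - 27*x^2 - 56*x + 80) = (x - 5)*(x - 1)*(x^3 + 3*x^2 - 24*x - 80) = (x - 5)^2*(x - 1)*(x^2 + 8*x + 16) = (x - 5)^2*(x - 1)*(x + 4)*(x + 4)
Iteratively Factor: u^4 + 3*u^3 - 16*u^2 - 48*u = (u + 3)*(u^3 - 16*u) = (u - 4)*(u + 3)*(u^2 + 4*u) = u*(u - 4)*(u + 3)*(u + 4)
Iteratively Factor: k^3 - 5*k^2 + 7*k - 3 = (k - 1)*(k^2 - 4*k + 3) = (k - 3)*(k - 1)*(k - 1)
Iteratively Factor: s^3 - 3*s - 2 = (s + 1)*(s^2 - s - 2) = (s + 1)^2*(s - 2)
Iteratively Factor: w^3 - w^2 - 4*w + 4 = (w - 2)*(w^2 + w - 2) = (w - 2)*(w + 2)*(w - 1)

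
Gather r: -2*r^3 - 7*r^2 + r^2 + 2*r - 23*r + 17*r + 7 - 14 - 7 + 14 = -2*r^3 - 6*r^2 - 4*r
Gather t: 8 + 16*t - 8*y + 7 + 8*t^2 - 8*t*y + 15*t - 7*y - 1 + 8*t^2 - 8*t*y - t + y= 16*t^2 + t*(30 - 16*y) - 14*y + 14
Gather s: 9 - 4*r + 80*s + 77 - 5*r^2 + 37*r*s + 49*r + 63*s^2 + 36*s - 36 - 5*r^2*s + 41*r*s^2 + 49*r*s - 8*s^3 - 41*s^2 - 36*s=-5*r^2 + 45*r - 8*s^3 + s^2*(41*r + 22) + s*(-5*r^2 + 86*r + 80) + 50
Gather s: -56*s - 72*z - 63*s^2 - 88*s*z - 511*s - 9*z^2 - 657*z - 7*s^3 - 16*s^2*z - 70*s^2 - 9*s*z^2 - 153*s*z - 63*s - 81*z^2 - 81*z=-7*s^3 + s^2*(-16*z - 133) + s*(-9*z^2 - 241*z - 630) - 90*z^2 - 810*z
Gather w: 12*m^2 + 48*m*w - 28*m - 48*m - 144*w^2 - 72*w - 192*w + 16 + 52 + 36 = 12*m^2 - 76*m - 144*w^2 + w*(48*m - 264) + 104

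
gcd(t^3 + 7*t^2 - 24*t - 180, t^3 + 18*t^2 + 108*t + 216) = t^2 + 12*t + 36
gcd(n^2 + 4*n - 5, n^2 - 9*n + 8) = n - 1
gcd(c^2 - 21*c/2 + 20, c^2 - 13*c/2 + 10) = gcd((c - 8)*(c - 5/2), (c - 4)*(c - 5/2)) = c - 5/2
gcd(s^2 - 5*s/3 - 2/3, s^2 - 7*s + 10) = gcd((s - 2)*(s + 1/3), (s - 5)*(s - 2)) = s - 2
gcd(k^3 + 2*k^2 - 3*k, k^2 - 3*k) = k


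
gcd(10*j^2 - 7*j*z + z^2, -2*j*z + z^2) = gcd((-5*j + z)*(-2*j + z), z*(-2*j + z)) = -2*j + z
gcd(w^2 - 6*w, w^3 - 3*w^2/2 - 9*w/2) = w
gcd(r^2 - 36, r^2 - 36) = r^2 - 36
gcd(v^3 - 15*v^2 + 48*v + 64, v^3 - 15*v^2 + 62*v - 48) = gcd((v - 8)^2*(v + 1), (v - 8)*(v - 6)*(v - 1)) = v - 8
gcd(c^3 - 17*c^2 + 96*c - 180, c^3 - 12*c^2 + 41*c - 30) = c^2 - 11*c + 30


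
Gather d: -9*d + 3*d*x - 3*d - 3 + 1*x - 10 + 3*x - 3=d*(3*x - 12) + 4*x - 16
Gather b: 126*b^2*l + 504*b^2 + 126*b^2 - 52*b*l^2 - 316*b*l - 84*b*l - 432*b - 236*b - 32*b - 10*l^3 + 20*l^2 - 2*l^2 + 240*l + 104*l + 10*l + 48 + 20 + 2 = b^2*(126*l + 630) + b*(-52*l^2 - 400*l - 700) - 10*l^3 + 18*l^2 + 354*l + 70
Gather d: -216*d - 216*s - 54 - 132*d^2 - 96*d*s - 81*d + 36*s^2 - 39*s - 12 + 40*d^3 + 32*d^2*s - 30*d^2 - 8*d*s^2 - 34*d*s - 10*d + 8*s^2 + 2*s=40*d^3 + d^2*(32*s - 162) + d*(-8*s^2 - 130*s - 307) + 44*s^2 - 253*s - 66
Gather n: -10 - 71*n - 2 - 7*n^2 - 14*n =-7*n^2 - 85*n - 12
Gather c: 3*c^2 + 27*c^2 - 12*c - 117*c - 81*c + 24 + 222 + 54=30*c^2 - 210*c + 300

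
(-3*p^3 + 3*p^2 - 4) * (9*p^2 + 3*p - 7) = -27*p^5 + 18*p^4 + 30*p^3 - 57*p^2 - 12*p + 28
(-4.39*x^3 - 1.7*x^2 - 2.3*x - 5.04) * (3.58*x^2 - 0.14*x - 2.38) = -15.7162*x^5 - 5.4714*x^4 + 2.4522*x^3 - 13.6752*x^2 + 6.1796*x + 11.9952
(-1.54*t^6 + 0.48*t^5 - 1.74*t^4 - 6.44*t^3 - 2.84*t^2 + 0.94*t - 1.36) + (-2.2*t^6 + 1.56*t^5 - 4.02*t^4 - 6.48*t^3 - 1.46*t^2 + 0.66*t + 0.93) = -3.74*t^6 + 2.04*t^5 - 5.76*t^4 - 12.92*t^3 - 4.3*t^2 + 1.6*t - 0.43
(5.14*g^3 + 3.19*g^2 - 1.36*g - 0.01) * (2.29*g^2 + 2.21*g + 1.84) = 11.7706*g^5 + 18.6645*g^4 + 13.3931*g^3 + 2.8411*g^2 - 2.5245*g - 0.0184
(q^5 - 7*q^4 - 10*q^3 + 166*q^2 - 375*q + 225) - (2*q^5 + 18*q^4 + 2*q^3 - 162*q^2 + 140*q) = -q^5 - 25*q^4 - 12*q^3 + 328*q^2 - 515*q + 225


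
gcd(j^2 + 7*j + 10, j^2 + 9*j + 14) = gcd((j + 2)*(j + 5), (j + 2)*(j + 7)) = j + 2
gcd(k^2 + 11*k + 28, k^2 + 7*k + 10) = 1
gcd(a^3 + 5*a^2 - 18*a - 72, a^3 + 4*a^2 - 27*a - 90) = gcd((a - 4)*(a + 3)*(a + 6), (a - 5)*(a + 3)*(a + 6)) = a^2 + 9*a + 18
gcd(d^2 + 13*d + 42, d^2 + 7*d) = d + 7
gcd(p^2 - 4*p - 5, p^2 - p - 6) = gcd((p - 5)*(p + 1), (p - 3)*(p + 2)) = 1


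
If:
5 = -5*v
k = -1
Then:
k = -1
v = -1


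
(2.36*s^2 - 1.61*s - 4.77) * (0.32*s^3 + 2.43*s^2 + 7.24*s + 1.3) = 0.7552*s^5 + 5.2196*s^4 + 11.6477*s^3 - 20.1795*s^2 - 36.6278*s - 6.201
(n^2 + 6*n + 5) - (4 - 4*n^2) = 5*n^2 + 6*n + 1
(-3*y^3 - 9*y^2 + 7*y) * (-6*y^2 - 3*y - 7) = 18*y^5 + 63*y^4 + 6*y^3 + 42*y^2 - 49*y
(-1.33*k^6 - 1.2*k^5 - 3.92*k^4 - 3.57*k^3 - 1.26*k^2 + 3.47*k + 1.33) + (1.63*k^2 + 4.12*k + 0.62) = -1.33*k^6 - 1.2*k^5 - 3.92*k^4 - 3.57*k^3 + 0.37*k^2 + 7.59*k + 1.95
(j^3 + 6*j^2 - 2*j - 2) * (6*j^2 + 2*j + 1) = 6*j^5 + 38*j^4 + j^3 - 10*j^2 - 6*j - 2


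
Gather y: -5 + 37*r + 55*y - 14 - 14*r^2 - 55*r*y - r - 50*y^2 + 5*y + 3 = -14*r^2 + 36*r - 50*y^2 + y*(60 - 55*r) - 16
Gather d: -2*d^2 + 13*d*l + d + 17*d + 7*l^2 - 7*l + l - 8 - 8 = -2*d^2 + d*(13*l + 18) + 7*l^2 - 6*l - 16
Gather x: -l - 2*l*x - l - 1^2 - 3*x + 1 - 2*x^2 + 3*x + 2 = -2*l*x - 2*l - 2*x^2 + 2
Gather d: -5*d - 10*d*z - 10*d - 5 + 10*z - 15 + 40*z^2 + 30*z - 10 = d*(-10*z - 15) + 40*z^2 + 40*z - 30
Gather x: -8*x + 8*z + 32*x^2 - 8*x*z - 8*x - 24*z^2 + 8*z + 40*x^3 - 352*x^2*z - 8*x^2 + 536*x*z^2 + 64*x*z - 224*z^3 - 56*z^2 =40*x^3 + x^2*(24 - 352*z) + x*(536*z^2 + 56*z - 16) - 224*z^3 - 80*z^2 + 16*z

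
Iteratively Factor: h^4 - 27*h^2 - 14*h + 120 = (h + 3)*(h^3 - 3*h^2 - 18*h + 40) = (h + 3)*(h + 4)*(h^2 - 7*h + 10) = (h - 2)*(h + 3)*(h + 4)*(h - 5)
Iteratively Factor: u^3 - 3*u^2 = (u)*(u^2 - 3*u) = u*(u - 3)*(u)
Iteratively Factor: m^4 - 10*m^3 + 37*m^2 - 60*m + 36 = (m - 2)*(m^3 - 8*m^2 + 21*m - 18) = (m - 2)^2*(m^2 - 6*m + 9) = (m - 3)*(m - 2)^2*(m - 3)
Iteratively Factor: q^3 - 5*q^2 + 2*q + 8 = (q - 2)*(q^2 - 3*q - 4) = (q - 2)*(q + 1)*(q - 4)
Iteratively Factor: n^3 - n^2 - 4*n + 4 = (n - 2)*(n^2 + n - 2) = (n - 2)*(n + 2)*(n - 1)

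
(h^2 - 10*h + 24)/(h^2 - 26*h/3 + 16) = 3*(h - 4)/(3*h - 8)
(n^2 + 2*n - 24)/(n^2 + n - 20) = (n + 6)/(n + 5)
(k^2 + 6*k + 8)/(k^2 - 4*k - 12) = (k + 4)/(k - 6)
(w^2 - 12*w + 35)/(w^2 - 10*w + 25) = (w - 7)/(w - 5)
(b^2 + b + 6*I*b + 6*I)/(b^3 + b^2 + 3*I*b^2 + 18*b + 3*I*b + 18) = 1/(b - 3*I)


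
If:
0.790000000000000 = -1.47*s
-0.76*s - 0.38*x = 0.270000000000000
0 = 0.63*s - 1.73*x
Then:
No Solution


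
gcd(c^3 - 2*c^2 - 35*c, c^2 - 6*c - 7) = c - 7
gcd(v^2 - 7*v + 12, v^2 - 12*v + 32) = v - 4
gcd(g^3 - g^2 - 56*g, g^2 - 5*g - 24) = g - 8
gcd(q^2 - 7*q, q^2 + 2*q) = q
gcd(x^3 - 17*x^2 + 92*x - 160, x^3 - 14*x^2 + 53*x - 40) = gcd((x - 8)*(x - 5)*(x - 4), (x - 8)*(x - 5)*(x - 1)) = x^2 - 13*x + 40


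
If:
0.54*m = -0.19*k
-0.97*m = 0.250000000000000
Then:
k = 0.73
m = -0.26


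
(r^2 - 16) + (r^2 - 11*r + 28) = 2*r^2 - 11*r + 12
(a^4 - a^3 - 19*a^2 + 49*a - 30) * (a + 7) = a^5 + 6*a^4 - 26*a^3 - 84*a^2 + 313*a - 210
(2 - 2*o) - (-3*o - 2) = o + 4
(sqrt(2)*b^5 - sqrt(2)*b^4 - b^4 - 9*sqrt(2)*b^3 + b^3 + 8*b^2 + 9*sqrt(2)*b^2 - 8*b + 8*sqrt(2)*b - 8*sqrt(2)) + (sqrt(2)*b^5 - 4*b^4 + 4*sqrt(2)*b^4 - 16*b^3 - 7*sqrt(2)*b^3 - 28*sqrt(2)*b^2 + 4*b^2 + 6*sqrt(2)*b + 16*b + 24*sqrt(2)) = 2*sqrt(2)*b^5 - 5*b^4 + 3*sqrt(2)*b^4 - 16*sqrt(2)*b^3 - 15*b^3 - 19*sqrt(2)*b^2 + 12*b^2 + 8*b + 14*sqrt(2)*b + 16*sqrt(2)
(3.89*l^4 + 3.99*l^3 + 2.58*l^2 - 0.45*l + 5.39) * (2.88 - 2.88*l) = -11.2032*l^5 - 0.288*l^4 + 4.0608*l^3 + 8.7264*l^2 - 16.8192*l + 15.5232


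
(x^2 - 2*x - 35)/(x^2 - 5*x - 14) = (x + 5)/(x + 2)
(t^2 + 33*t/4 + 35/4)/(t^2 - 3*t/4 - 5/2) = (t + 7)/(t - 2)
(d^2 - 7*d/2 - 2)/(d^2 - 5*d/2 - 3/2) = (d - 4)/(d - 3)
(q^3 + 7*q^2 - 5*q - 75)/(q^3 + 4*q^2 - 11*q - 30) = (q + 5)/(q + 2)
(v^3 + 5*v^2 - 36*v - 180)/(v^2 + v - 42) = (v^2 + 11*v + 30)/(v + 7)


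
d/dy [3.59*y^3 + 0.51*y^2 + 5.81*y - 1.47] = 10.77*y^2 + 1.02*y + 5.81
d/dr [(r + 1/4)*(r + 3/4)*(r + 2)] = 3*r^2 + 6*r + 35/16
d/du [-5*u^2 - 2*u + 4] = -10*u - 2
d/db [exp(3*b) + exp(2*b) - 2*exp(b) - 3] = (3*exp(2*b) + 2*exp(b) - 2)*exp(b)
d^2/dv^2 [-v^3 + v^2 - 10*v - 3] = 2 - 6*v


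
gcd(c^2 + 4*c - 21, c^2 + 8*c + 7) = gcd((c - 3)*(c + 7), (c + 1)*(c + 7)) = c + 7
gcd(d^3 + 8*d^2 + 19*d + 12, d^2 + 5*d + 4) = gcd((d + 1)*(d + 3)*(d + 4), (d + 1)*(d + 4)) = d^2 + 5*d + 4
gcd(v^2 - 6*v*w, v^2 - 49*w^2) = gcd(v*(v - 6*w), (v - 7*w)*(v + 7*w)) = 1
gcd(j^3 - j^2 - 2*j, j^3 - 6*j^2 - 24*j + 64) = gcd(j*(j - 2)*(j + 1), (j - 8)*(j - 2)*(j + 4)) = j - 2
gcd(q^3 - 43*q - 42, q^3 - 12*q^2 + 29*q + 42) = q^2 - 6*q - 7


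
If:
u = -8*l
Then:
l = -u/8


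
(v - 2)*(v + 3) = v^2 + v - 6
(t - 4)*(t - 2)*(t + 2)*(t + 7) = t^4 + 3*t^3 - 32*t^2 - 12*t + 112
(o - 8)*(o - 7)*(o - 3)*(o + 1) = o^4 - 17*o^3 + 83*o^2 - 67*o - 168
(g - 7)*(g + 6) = g^2 - g - 42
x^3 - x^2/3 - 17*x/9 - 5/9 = (x - 5/3)*(x + 1/3)*(x + 1)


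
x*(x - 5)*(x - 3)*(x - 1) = x^4 - 9*x^3 + 23*x^2 - 15*x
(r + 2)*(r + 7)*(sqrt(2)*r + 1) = sqrt(2)*r^3 + r^2 + 9*sqrt(2)*r^2 + 9*r + 14*sqrt(2)*r + 14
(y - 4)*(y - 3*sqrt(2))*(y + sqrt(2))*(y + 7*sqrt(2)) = y^4 - 4*y^3 + 5*sqrt(2)*y^3 - 34*y^2 - 20*sqrt(2)*y^2 - 42*sqrt(2)*y + 136*y + 168*sqrt(2)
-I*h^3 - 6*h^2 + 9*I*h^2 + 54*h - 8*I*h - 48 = (h - 8)*(h - 6*I)*(-I*h + I)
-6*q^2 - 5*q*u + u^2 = (-6*q + u)*(q + u)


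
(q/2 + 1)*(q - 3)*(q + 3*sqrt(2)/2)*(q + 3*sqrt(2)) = q^4/2 - q^3/2 + 9*sqrt(2)*q^3/4 - 9*sqrt(2)*q^2/4 + 3*q^2/2 - 27*sqrt(2)*q/2 - 9*q/2 - 27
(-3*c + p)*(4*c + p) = -12*c^2 + c*p + p^2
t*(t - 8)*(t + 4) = t^3 - 4*t^2 - 32*t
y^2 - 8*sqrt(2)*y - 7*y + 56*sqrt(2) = (y - 7)*(y - 8*sqrt(2))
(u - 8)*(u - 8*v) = u^2 - 8*u*v - 8*u + 64*v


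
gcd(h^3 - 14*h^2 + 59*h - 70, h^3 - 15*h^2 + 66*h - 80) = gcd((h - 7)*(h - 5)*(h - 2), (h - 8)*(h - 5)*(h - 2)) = h^2 - 7*h + 10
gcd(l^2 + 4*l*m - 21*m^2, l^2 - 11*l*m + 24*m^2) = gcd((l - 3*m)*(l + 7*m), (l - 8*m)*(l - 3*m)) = l - 3*m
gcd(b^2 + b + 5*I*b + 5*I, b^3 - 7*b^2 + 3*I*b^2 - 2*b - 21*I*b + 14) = 1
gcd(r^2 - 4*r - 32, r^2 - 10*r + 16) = r - 8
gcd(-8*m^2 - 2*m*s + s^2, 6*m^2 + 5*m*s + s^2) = 2*m + s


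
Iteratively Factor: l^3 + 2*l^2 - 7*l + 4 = (l - 1)*(l^2 + 3*l - 4) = (l - 1)^2*(l + 4)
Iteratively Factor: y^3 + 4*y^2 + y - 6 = (y + 3)*(y^2 + y - 2) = (y - 1)*(y + 3)*(y + 2)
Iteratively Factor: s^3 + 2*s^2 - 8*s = (s + 4)*(s^2 - 2*s) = (s - 2)*(s + 4)*(s)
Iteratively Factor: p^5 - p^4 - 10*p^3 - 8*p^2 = (p + 2)*(p^4 - 3*p^3 - 4*p^2) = (p + 1)*(p + 2)*(p^3 - 4*p^2) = p*(p + 1)*(p + 2)*(p^2 - 4*p) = p^2*(p + 1)*(p + 2)*(p - 4)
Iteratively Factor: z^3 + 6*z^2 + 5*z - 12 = (z - 1)*(z^2 + 7*z + 12) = (z - 1)*(z + 3)*(z + 4)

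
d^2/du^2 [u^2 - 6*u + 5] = 2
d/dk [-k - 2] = -1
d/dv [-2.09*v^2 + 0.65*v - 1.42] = 0.65 - 4.18*v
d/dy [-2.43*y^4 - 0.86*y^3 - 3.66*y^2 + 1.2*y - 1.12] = -9.72*y^3 - 2.58*y^2 - 7.32*y + 1.2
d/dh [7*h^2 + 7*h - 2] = 14*h + 7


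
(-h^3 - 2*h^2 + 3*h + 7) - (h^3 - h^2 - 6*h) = -2*h^3 - h^2 + 9*h + 7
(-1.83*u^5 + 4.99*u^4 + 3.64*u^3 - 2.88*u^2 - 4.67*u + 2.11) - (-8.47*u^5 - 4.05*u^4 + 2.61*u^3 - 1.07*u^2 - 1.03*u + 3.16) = 6.64*u^5 + 9.04*u^4 + 1.03*u^3 - 1.81*u^2 - 3.64*u - 1.05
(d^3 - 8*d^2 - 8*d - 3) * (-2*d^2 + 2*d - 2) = -2*d^5 + 18*d^4 - 2*d^3 + 6*d^2 + 10*d + 6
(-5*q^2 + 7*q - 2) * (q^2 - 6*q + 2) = -5*q^4 + 37*q^3 - 54*q^2 + 26*q - 4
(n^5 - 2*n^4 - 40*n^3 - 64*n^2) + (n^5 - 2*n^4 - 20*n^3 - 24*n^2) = 2*n^5 - 4*n^4 - 60*n^3 - 88*n^2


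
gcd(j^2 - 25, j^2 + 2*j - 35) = j - 5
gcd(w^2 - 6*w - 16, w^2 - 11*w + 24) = w - 8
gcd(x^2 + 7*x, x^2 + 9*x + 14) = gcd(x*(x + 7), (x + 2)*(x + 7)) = x + 7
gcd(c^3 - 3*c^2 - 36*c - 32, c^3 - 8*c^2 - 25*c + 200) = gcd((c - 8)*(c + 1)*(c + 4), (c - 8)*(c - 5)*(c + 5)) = c - 8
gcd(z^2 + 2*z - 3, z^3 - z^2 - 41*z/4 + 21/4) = z + 3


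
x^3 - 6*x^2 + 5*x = x*(x - 5)*(x - 1)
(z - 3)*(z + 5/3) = z^2 - 4*z/3 - 5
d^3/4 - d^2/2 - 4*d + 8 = (d/4 + 1)*(d - 4)*(d - 2)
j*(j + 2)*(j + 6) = j^3 + 8*j^2 + 12*j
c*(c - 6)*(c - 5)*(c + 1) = c^4 - 10*c^3 + 19*c^2 + 30*c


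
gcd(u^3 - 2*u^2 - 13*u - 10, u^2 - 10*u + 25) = u - 5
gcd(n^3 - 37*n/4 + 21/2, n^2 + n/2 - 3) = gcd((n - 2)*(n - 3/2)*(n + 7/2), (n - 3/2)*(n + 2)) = n - 3/2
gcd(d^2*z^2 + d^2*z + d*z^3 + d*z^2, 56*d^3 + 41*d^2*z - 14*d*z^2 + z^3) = d + z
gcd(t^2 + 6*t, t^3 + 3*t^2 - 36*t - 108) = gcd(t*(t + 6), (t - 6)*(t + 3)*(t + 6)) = t + 6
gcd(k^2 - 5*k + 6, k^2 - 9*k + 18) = k - 3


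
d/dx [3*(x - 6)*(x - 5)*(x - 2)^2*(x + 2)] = 15*x^4 - 156*x^3 + 432*x^2 - 48*x - 624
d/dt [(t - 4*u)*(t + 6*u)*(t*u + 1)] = 3*t^2*u + 4*t*u^2 + 2*t - 24*u^3 + 2*u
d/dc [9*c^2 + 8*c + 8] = 18*c + 8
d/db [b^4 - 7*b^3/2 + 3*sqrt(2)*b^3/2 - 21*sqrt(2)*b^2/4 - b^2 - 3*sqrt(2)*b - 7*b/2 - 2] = 4*b^3 - 21*b^2/2 + 9*sqrt(2)*b^2/2 - 21*sqrt(2)*b/2 - 2*b - 3*sqrt(2) - 7/2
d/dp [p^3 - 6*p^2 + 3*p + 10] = 3*p^2 - 12*p + 3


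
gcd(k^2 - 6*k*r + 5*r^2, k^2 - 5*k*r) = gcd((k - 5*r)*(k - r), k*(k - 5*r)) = -k + 5*r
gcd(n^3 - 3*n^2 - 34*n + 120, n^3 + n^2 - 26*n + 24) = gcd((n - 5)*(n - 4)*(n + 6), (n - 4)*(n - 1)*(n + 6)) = n^2 + 2*n - 24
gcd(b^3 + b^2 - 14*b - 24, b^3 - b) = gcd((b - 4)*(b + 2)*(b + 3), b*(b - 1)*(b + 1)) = 1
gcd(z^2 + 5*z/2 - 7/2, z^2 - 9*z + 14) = 1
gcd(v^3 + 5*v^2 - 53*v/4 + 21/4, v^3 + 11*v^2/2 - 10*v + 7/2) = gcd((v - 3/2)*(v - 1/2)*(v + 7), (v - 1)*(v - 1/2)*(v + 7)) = v^2 + 13*v/2 - 7/2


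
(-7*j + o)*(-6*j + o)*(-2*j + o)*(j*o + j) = -84*j^4*o - 84*j^4 + 68*j^3*o^2 + 68*j^3*o - 15*j^2*o^3 - 15*j^2*o^2 + j*o^4 + j*o^3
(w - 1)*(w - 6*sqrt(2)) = w^2 - 6*sqrt(2)*w - w + 6*sqrt(2)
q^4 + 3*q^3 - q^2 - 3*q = q*(q - 1)*(q + 1)*(q + 3)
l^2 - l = l*(l - 1)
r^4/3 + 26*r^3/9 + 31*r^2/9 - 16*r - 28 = (r/3 + 1)*(r - 7/3)*(r + 2)*(r + 6)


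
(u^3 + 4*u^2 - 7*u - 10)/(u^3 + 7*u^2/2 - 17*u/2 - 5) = 2*(u + 1)/(2*u + 1)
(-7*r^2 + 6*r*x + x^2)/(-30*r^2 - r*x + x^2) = (7*r^2 - 6*r*x - x^2)/(30*r^2 + r*x - x^2)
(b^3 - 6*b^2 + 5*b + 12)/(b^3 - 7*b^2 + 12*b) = (b + 1)/b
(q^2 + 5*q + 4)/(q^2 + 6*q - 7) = (q^2 + 5*q + 4)/(q^2 + 6*q - 7)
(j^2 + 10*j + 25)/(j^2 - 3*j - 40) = (j + 5)/(j - 8)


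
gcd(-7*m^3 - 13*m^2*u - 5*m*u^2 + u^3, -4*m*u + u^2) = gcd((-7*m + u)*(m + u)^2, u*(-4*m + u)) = 1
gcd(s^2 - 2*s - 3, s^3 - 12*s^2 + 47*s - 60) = s - 3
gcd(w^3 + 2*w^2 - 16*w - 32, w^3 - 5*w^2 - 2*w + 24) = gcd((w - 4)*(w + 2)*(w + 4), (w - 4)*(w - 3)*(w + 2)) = w^2 - 2*w - 8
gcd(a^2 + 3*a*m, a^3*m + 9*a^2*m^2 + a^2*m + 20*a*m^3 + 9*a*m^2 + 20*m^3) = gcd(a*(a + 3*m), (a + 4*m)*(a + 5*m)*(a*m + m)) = 1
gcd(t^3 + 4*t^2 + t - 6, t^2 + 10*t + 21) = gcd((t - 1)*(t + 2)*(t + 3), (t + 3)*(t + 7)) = t + 3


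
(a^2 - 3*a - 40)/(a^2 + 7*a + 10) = (a - 8)/(a + 2)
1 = 1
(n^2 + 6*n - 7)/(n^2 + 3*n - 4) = (n + 7)/(n + 4)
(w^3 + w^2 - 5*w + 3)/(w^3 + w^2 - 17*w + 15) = (w^2 + 2*w - 3)/(w^2 + 2*w - 15)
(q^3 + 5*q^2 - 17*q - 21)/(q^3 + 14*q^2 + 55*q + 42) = (q - 3)/(q + 6)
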